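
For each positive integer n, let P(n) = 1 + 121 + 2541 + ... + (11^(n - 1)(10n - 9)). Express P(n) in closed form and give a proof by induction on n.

We claim P(n) = 11^n(n - 1) + 1 for all n ≥ 1.
Base step (n = 1): P(1) = 1, and the closed form gives 1. They agree.
For the inductive step, assume it holds for an arbitrary p ≥ 1, so P(p) = 11^p(p - 1) + 1.
Then P(p+1) = P(p) + (11^p(10p + 1)) = (11^p(p - 1) + 1) + (11^p(10p + 1)).
Simplifying, P(p+1) = 11^(p + 1)p + 1 = 11^(p+1)((p+1) - 1) + 1,
which is the closed form with n = p+1.
Hence, by induction on n, the claim holds for every n ≥ 1.

P(n) = 11^n(n - 1) + 1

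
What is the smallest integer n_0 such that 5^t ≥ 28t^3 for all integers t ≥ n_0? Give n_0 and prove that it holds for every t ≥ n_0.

n_0 = 6

At t = 5: 3125 < 3500, so the inequality fails and n_0 ≥ 6. We prove 5^t ≥ 28t^3 for all t ≥ 6.
For the base case t = 6: 5^t = 15625 and 28t^3 = 6048, so 15625 ≥ 6048.
Inductive step: suppose the statement holds for some j ≥ 6, so 5^j ≥ 28j^3.
Then 5^(j + 1) = 5·(5^j) ≥ 5·(28j^3).
Also, for j ≥ 6 we have 5·(28j^3) ≥ 28(j+1)^3, since 5 ≥ (1 + 1/j)^3 for all j ≥ 6.
Combining, 5^(j + 1) ≥ 28(j+1)^3.
By induction, the statement is established for all t ≥ 6.
Hence the smallest such n_0 is 6.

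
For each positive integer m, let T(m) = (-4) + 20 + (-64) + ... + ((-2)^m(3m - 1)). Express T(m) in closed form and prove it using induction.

We claim T(m) = 2(-2)^m·m for all m ≥ 1.
Base case (m = 1): T(1) = -4, and the closed form gives -4. They agree.
For the inductive step, assume it holds for an arbitrary p ≥ 1, so T(p) = 2(-2)^p·p.
Then T(p+1) = T(p) + ((-2)^(p + 1)(3p + 2)) = (2(-2)^p·p) + ((-2)^(p + 1)(3p + 2)).
Simplifying, T(p+1) = (-2)^(p + 2)(-p - 1) = 2(-2)^(p+1)·(p+1),
which is the closed form with m = p+1.
Hence, by induction on m, the claim holds for every m ≥ 1.

T(m) = 2(-2)^m·m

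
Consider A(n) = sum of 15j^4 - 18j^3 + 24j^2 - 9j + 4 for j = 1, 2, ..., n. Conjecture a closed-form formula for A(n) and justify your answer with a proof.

A(n) = n(3n^4 + 3n^3 + 4n^2 + 3n + 3)

We claim A(n) = n(3n^4 + 3n^3 + 4n^2 + 3n + 3) for all n ≥ 1.
Base case (n = 1): A(1) = 16, and the closed form gives 16. They agree.
For the inductive step, assume it holds for an arbitrary j ≥ 1, so A(j) = j(3j^4 + 3j^3 + 4j^2 + 3j + 3).
Then A(j+1) = A(j) + (15j^4 + 42j^3 + 60j^2 + 45j + 16) = (j(3j^4 + 3j^3 + 4j^2 + 3j + 3)) + (15j^4 + 42j^3 + 60j^2 + 45j + 16).
Simplifying, A(j+1) = (j + 1)(3j^4 + 15j^3 + 31j^2 + 32j + 16) = (j+1)(3(j+1)^4 + 3(j+1)^3 + 4(j+1)^2 + 3(j+1) + 3),
which is the closed form with n = j+1.
By the principle of mathematical induction, the result holds for all n ≥ 1.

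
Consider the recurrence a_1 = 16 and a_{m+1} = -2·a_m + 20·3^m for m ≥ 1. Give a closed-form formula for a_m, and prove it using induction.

a_m = (-2)^(m + 1) + 4·3^m

Computing the first terms: a_1 = 16, a_2 = 28, a_3 = 124. This suggests a_m = (-2)^(m + 1) + 4·3^m.
Base step (m = 1): the formula gives 16 = 16 = a_1.
Suppose the result is true for m = r, so a_r = (-2)^(r + 1) + 4·3^r.
Then a_{r+1} = -2·a_r + 20·3^r = -2·((-2)^(r + 1) + 4·3^r) + 20·3^r = (-2)^(r + 2) + 4·3^(r + 1) = (-2)^((r+1) + 1) + 4·3^(r+1),
which is the claimed formula at m = r+1.
This completes the induction.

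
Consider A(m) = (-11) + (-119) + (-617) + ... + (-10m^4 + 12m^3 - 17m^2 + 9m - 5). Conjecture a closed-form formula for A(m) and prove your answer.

We claim A(m) = -m(2m^4 + 2m^3 + 3m^2 + m + 3) for all m ≥ 1.
Base case (m = 1): A(1) = -11, and the closed form gives -11. They agree.
Inductive step: assume the claim holds for m = p, so A(p) = p(-2p^4 - 2p^3 - 3p^2 - p - 3).
Then A(p+1) = A(p) + (-10p^4 - 28p^3 - 41p^2 - 29p - 11) = (p(-2p^4 - 2p^3 - 3p^2 - p - 3)) + (-10p^4 - 28p^3 - 41p^2 - 29p - 11).
Simplifying, A(p+1) = -(p + 1)(2p^4 + 10p^3 + 21p^2 + 21p + 11) = -(p+1)(2(p+1)^4 + 2(p+1)^3 + 3(p+1)^2 + (p+1) + 3),
which is the closed form with m = p+1.
By the principle of mathematical induction, the result holds for all m ≥ 1.

A(m) = -m(2m^4 + 2m^3 + 3m^2 + m + 3)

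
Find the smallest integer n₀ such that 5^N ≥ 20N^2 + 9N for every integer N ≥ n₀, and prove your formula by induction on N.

n₀ = 4

At N = 3: 125 < 207, so the inequality fails and n₀ ≥ 4. We prove 5^N ≥ 20N^2 + 9N for all N ≥ 4.
Base case (N = 4): 5^N = 625 and 20N^2 + 9N = 356, so 625 ≥ 356.
Inductive step: suppose the statement holds for some i ≥ 4, so 5^i ≥ 20i^2 + 9i.
Then 5^(i + 1) = 5·(5^i) ≥ 5·(20i^2 + 9i).
Also, for i ≥ 4 we have 5·(20i^2 + 9i) ≥ 20(i+1)^2 + 9(i+1), since 5·(20i^2 + 9i) − (20(i+1)^2 + 9(i+1)) = 80i^2 - 4i - 29, which is nonnegative for all i ≥ 4.
Combining, 5^(i + 1) ≥ 20(i+1)^2 + 9(i+1).
By induction, the statement is established for all N ≥ 4.
Hence the smallest such n₀ is 4.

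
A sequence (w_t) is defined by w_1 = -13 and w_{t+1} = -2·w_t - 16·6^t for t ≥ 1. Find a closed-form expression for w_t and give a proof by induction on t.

Computing the first terms: w_1 = -13, w_2 = -70, w_3 = -436. This suggests w_t = -(-2)^(t - 1) - 2·6^t.
For the base case t = 1: the formula gives -13 = -13 = w_1.
Inductive step: suppose the statement holds for some i ≥ 1, so w_i = -(-2)^(i - 1) - 2·6^i.
Then w_{i+1} = -2·w_i - 16·6^i = -2·(-(-2)^(i - 1) - 2·6^i) - 16·6^i = -(-2)^i - 2·6^(i + 1) = -(-2)^((i+1) - 1) - 2·6^(i+1),
which is the claimed formula at t = i+1.
Hence, by induction on t, the claim holds for every t ≥ 1.

w_t = -(-2)^(t - 1) - 2·6^t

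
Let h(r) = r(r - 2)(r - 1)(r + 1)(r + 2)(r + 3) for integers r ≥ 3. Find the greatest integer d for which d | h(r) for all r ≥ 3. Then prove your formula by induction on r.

d = 720

Computing the first values: h(3) = 720 and h(4) = 5040; gcd(720, 5040) = 720, so d ≤ 720.
We prove 720 | r(r - 2)(r - 1)(r + 1)(r + 2)(r + 3) for all r ≥ 3 by induction on r.
Base case (r = 3): h(3) = 720 = 720·(1), so 720 | h(3).
For the inductive step, assume it holds for an arbitrary k ≥ 3, i.e. 720 | h(k). Then
h(k+1) − h(k) = (k-1)·k·(k+1)·(k+2)·(k+3)·(k+4) − (k-2)·(k-1)·k·(k+1)·(k+2)·(k+3) = (k-1)·k·(k+1)·(k+2)·(k+3)·[(k+4) − (k-2)] = 6·(k-1)·k·(k+1)·(k+2)·(k+3). The product of 5 consecutive integers is divisible by (5)! = 120, so h(k+1) − h(k) is divisible by 6·120 = 720. By the inductive hypothesis 720 | h(k), hence 720 | h(k+1).
By the principle of mathematical induction, the result holds for all r ≥ 3.
Therefore the largest such d is 720.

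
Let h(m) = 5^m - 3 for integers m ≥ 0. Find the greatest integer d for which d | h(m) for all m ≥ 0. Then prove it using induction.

d = 2

Computing the first values: h(0) = -2 and h(1) = 2; gcd(-2, 2) = 2, so d ≤ 2.
We prove 2 | 5^m - 3 for all m ≥ 0 by induction on m.
For the base case m = 0: h(0) = -2 = 2·(-1), so 2 | h(0).
Inductive step: suppose the statement holds for some p ≥ 0, i.e. 2 | h(p). Then
h(p+1) = 5^(p+1) - 3 = 5·(5^p - 3) + 12 = 5·h(p) + 12. The first term is divisible by 2 by the inductive hypothesis, and 12 is divisible by 2. Hence 2 | h(p+1).
By the principle of mathematical induction, the result holds for all m ≥ 0.
Therefore the largest such d is 2.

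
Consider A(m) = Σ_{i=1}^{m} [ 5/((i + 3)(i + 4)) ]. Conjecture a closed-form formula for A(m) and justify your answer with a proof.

We claim A(m) = 5m/(4(m + 4)) for all m ≥ 1.
Base case (m = 1): A(1) = 1/4, and the closed form gives 1/4. They agree.
For the inductive step, assume it holds for an arbitrary i ≥ 1, so A(i) = 5i/(4(i + 4)).
Then A(i+1) = A(i) + (5/((i + 4)(i + 5))) = (5i/(4(i + 4))) + (5/((i + 4)(i + 5))).
Simplifying, A(i+1) = 5(i + 1)/(4(i + 5)) = 5(i+1)/(4((i+1) + 4)),
which is the closed form with m = i+1.
This completes the induction.

A(m) = 5m/(4(m + 4))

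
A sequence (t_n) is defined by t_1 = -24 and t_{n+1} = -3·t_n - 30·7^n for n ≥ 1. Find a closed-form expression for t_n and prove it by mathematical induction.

t_n = (-3)^n - 3·7^n

Computing the first terms: t_1 = -24, t_2 = -138, t_3 = -1056. This suggests t_n = (-3)^n - 3·7^n.
Base case (n = 1): the formula gives -24 = -24 = t_1.
Inductive step: assume the claim holds for n = m, so t_m = (-3)^m - 3·7^m.
Then t_{m+1} = -3·t_m - 30·7^m = -3·((-3)^m - 3·7^m) - 30·7^m = (-3)^(m + 1) - 3·7^(m + 1),
which is the claimed formula at n = m+1.
By the principle of mathematical induction, the result holds for all n ≥ 1.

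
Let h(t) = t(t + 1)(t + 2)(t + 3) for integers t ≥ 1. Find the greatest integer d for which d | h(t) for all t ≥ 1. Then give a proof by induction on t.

d = 24

Computing the first values: h(1) = 24 and h(2) = 120; gcd(24, 120) = 24, so d ≤ 24.
We prove 24 | t(t + 1)(t + 2)(t + 3) for all t ≥ 1 by induction on t.
Base step (t = 1): h(1) = 24 = 24·(1), so 24 | h(1).
Inductive step: assume the claim holds for t = i, i.e. 24 | h(i). Then
h(i+1) − h(i) = (i+1)·(i+2)·(i+3)·(i+4) − i·(i+1)·(i+2)·(i+3) = (i+1)·(i+2)·(i+3)·[(i+4) − i] = 4·(i+1)·(i+2)·(i+3). The product of 3 consecutive integers is divisible by (3)! = 6, so h(i+1) − h(i) is divisible by 4·6 = 24. By the inductive hypothesis 24 | h(i), hence 24 | h(i+1).
Hence, by induction on t, the claim holds for every t ≥ 1.
Therefore the largest such d is 24.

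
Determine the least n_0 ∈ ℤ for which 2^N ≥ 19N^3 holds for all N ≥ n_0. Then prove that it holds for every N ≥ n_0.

n_0 = 17

At N = 16: 65536 < 77824, so the inequality fails and n_0 ≥ 17. We prove 2^N ≥ 19N^3 for all N ≥ 17.
Base case (N = 17): 2^N = 131072 and 19N^3 = 93347, so 131072 ≥ 93347.
Inductive step: assume the claim holds for N = m, so 2^m ≥ 19m^3.
Then 2^(m + 1) = 2·(2^m) ≥ 2·(19m^3).
Also, for m ≥ 17 we have 2·(19m^3) ≥ 19(m+1)^3, since 2 ≥ (1 + 1/m)^3 for all m ≥ 17.
Combining, 2^(m + 1) ≥ 19(m+1)^3.
By induction, the statement is established for all N ≥ 17.
Hence the smallest such n_0 is 17.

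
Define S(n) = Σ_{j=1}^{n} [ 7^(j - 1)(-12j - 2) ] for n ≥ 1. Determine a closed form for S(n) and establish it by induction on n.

S(n) = -2·7^n·n

We claim S(n) = -2·7^n·n for all n ≥ 1.
Base step (n = 1): S(1) = -14, and the closed form gives -14. They agree.
Inductive step: suppose the statement holds for some j ≥ 1, so S(j) = -2·7^j·j.
Then S(j+1) = S(j) + (7^j(-12j - 14)) = (-2·7^j·j) + (7^j(-12j - 14)).
Simplifying, S(j+1) = 14·7^j(-j - 1) = -2·7^(j+1)·(j+1),
which is the closed form with n = j+1.
By the principle of mathematical induction, the result holds for all n ≥ 1.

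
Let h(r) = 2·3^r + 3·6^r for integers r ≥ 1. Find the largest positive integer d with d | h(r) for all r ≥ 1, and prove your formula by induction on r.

d = 6

Computing the first values: h(1) = 24 and h(2) = 126; gcd(24, 126) = 6, so d ≤ 6.
We prove 6 | 2·3^r + 3·6^r for all r ≥ 1 by induction on r.
Base step (r = 1): h(1) = 24 = 6·(4), so 6 | h(1).
For the inductive step, assume it holds for an arbitrary p ≥ 1, i.e. 6 | h(p). Then
h(p+1) − 6·h(p) = (2·3^(p+1) + 3·6^(p+1)) − 6·(2·3^p + 3·6^p) = (2)·3^p·(3 − 6) = (-6)·3^p. Since 6 | h(p) by the inductive hypothesis, 6 | 6·h(p); and 6 | -6 since -6 = 6·-1. Therefore 6 | h(p+1).
By the principle of mathematical induction, the result holds for all r ≥ 1.
Therefore the largest such d is 6.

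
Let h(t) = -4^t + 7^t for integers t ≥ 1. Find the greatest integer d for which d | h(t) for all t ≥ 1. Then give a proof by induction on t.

d = 3

Computing the first values: h(1) = 3 and h(2) = 33; gcd(3, 33) = 3, so d ≤ 3.
We prove 3 | -4^t + 7^t for all t ≥ 1 by induction on t.
For the base case t = 1: h(1) = 3 = 3·(1), so 3 | h(1).
Inductive step: suppose the statement holds for some r ≥ 1, i.e. 3 | h(r). Then
7^{r+1} − 4^{r+1} = 7·7^r − 4·4^r = 7·(7^r − 4^r) + (3)·4^r. The first term is divisible by 3 by the inductive hypothesis, and the second term (3)·4^r is divisible by 3 since 3 | 3. Hence 3 | h(r+1).
This completes the induction.
Therefore the largest such d is 3.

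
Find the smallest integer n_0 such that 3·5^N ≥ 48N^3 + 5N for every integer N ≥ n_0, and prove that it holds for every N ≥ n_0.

n_0 = 5

At N = 4: 1875 < 3092, so the inequality fails and n_0 ≥ 5. We prove 3·5^N ≥ 48N^3 + 5N for all N ≥ 5.
For the base case N = 5: 3·5^N = 9375 and 48N^3 + 5N = 6025, so 9375 ≥ 6025.
For the inductive step, assume it holds for an arbitrary m ≥ 5, so 3·5^m ≥ 48m^3 + 5m.
Then 3·5^(m + 1) = 5·(3·5^m) ≥ 5·(48m^3 + 5m).
Also, for m ≥ 5 we have 5·(48m^3 + 5m) ≥ 48(m+1)^3 + 5(m+1), since 5·(48m^3 + 5m) − (48(m+1)^3 + 5(m+1)) = 192m^3 - 144m^2 - 124m - 53, which is nonnegative for all m ≥ 5.
Combining, 3·5^(m + 1) ≥ 48(m+1)^3 + 5(m+1).
By induction, the statement is established for all N ≥ 5.
Hence the smallest such n_0 is 5.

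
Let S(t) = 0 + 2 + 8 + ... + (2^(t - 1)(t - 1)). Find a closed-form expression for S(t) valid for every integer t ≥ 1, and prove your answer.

S(t) = 2^t(t - 2) + 2

We claim S(t) = 2^t(t - 2) + 2 for all t ≥ 1.
Base case (t = 1): S(1) = 0, and the closed form gives 0. They agree.
Inductive step: assume the claim holds for t = k, so S(k) = 2^k(k - 2) + 2.
Then S(k+1) = S(k) + (2^k·k) = (2^k(k - 2) + 2) + (2^k·k).
Simplifying, S(k+1) = 2·2^k·k - 2·2^k + 2 = 2^(k+1)((k+1) - 2) + 2,
which is the closed form with t = k+1.
By induction, the statement is established for all t ≥ 1.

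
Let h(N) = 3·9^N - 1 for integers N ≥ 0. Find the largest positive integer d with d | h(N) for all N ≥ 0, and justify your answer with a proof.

Computing the first values: h(0) = 2 and h(1) = 26; gcd(2, 26) = 2, so d ≤ 2.
We prove 2 | 3·9^N - 1 for all N ≥ 0 by induction on N.
Base case (N = 0): h(0) = 2 = 2·(1), so 2 | h(0).
Inductive step: suppose the statement holds for some m ≥ 0, i.e. 2 | h(m). Then
h(m+1) = 3·9^(m+1) - 1 = 9·(3·9^m - 1) + 8 = 9·h(m) + 8. The first term is divisible by 2 by the inductive hypothesis, and 8 is divisible by 2. Hence 2 | h(m+1).
By the principle of mathematical induction, the result holds for all N ≥ 0.
Therefore the largest such d is 2.

d = 2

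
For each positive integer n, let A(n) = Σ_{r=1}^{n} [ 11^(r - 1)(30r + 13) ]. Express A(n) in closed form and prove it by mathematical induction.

A(n) = 11^n(3n + 1) - 1

We claim A(n) = 11^n(3n + 1) - 1 for all n ≥ 1.
Base step (n = 1): A(1) = 43, and the closed form gives 43. They agree.
Inductive step: suppose the statement holds for some r ≥ 1, so A(r) = 11^r(3r + 1) - 1.
Then A(r+1) = A(r) + (11^r(30r + 43)) = (11^r(3r + 1) - 1) + (11^r(30r + 43)).
Simplifying, A(r+1) = 33·11^r·r + 44·11^r - 1 = 11^(r+1)(3(r+1) + 1) - 1,
which is the closed form with n = r+1.
By induction, the statement is established for all n ≥ 1.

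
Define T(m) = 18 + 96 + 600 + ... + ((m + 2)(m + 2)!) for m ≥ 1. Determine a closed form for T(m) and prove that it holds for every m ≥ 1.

We claim T(m) = (m + 3)! - 6 for all m ≥ 1.
Base step (m = 1): T(1) = 18, and the closed form gives 18. They agree.
For the inductive step, assume it holds for an arbitrary r ≥ 1, so T(r) = (r + 3)! - 6.
Then T(r+1) = T(r) + ((r + 3)(r + 3)!) = ((r + 3)! - 6) + ((r + 3)(r + 3)!).
Simplifying, T(r+1) = ((r+1) + 3)! - 6,
which is the closed form with m = r+1.
This completes the induction.

T(m) = (m + 3)! - 6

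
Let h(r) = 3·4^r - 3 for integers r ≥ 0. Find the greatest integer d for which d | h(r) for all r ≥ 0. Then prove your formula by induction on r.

d = 9

Computing the first values: h(0) = 0 and h(1) = 9; gcd(0, 9) = 9, so d ≤ 9.
We prove 9 | 3·4^r - 3 for all r ≥ 0 by induction on r.
For the base case r = 0: h(0) = 0 = 9·(0), so 9 | h(0).
Inductive step: suppose the statement holds for some j ≥ 0, i.e. 9 | h(j). Then
h(j+1) = 3·4^(j+1) - 3 = 4·(3·4^j - 3) + 9 = 4·h(j) + 9. The first term is divisible by 9 by the inductive hypothesis, and 9 is divisible by 9. Hence 9 | h(j+1).
Hence, by induction on r, the claim holds for every r ≥ 0.
Therefore the largest such d is 9.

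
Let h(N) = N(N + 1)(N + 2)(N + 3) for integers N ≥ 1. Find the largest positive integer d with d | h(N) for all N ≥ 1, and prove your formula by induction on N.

Computing the first values: h(1) = 24 and h(2) = 120; gcd(24, 120) = 24, so d ≤ 24.
We prove 24 | N(N + 1)(N + 2)(N + 3) for all N ≥ 1 by induction on N.
Base step (N = 1): h(1) = 24 = 24·(1), so 24 | h(1).
Suppose the result is true for N = k, i.e. 24 | h(k). Then
h(k+1) − h(k) = (k+1)·(k+2)·(k+3)·(k+4) − k·(k+1)·(k+2)·(k+3) = (k+1)·(k+2)·(k+3)·[(k+4) − k] = 4·(k+1)·(k+2)·(k+3). The product of 3 consecutive integers is divisible by (3)! = 6, so h(k+1) − h(k) is divisible by 4·6 = 24. By the inductive hypothesis 24 | h(k), hence 24 | h(k+1).
This completes the induction.
Therefore the largest such d is 24.

d = 24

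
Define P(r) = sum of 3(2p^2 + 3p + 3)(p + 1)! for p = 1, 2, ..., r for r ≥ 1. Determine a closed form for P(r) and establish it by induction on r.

P(r) = (6r + 3)(r + 2)! - 6

We claim P(r) = (6r + 3)(r + 2)! - 6 for all r ≥ 1.
Base step (r = 1): P(1) = 48, and the closed form gives 48. They agree.
For the inductive step, assume it holds for an arbitrary p ≥ 1, so P(p) = (6p + 3)(p + 2)! - 6.
Then P(p+1) = P(p) + (3(2p^2 + 7p + 8)(p + 2)!) = ((6p + 3)(p + 2)! - 6) + (3(2p^2 + 7p + 8)(p + 2)!).
Simplifying, P(p+1) = (6(p+1) + 3)((p+1) + 2)! - 6,
which is the closed form with r = p+1.
By the principle of mathematical induction, the result holds for all r ≥ 1.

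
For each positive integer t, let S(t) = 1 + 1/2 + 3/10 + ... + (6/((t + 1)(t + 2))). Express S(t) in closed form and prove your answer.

S(t) = 3t/(t + 2)

We claim S(t) = 3t/(t + 2) for all t ≥ 1.
Base step (t = 1): S(1) = 1, and the closed form gives 1. They agree.
Inductive step: suppose the statement holds for some j ≥ 1, so S(j) = 3j/(j + 2).
Then S(j+1) = S(j) + (6/((j + 2)(j + 3))) = (3j/(j + 2)) + (6/((j + 2)(j + 3))).
Simplifying, S(j+1) = 3(j + 1)/(j + 3) = 3(j+1)/((j+1) + 2),
which is the closed form with t = j+1.
By the principle of mathematical induction, the result holds for all t ≥ 1.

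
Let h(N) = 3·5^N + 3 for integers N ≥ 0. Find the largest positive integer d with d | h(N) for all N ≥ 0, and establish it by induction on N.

d = 6

Computing the first values: h(0) = 6 and h(1) = 18; gcd(6, 18) = 6, so d ≤ 6.
We prove 6 | 3·5^N + 3 for all N ≥ 0 by induction on N.
Base step (N = 0): h(0) = 6 = 6·(1), so 6 | h(0).
Suppose the result is true for N = i, i.e. 6 | h(i). Then
h(i+1) = 3·5^(i+1) + 3 = 5·(3·5^i + 3) - 12 = 5·h(i) - 12. The first term is divisible by 6 by the inductive hypothesis, and -12 is divisible by 6. Hence 6 | h(i+1).
This completes the induction.
Therefore the largest such d is 6.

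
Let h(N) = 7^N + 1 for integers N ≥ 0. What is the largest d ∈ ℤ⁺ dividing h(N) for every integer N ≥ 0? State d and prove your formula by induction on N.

d = 2

Computing the first values: h(0) = 2 and h(1) = 8; gcd(2, 8) = 2, so d ≤ 2.
We prove 2 | 7^N + 1 for all N ≥ 0 by induction on N.
Base step (N = 0): h(0) = 2 = 2·(1), so 2 | h(0).
Inductive step: suppose the statement holds for some i ≥ 0, i.e. 2 | h(i). Then
h(i+1) = 7^(i+1) + 1 = 7·(7^i + 1) - 6 = 7·h(i) - 6. The first term is divisible by 2 by the inductive hypothesis, and -6 is divisible by 2. Hence 2 | h(i+1).
By induction, the statement is established for all N ≥ 0.
Therefore the largest such d is 2.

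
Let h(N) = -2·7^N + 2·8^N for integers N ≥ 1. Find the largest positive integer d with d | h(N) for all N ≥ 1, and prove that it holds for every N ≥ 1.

d = 2

Computing the first values: h(1) = 2 and h(2) = 30; gcd(2, 30) = 2, so d ≤ 2.
We prove 2 | -2·7^N + 2·8^N for all N ≥ 1 by induction on N.
When N = 1: h(1) = 2 = 2·(1), so 2 | h(1).
Inductive step: suppose the statement holds for some i ≥ 1, i.e. 2 | h(i). Then
h(i+1) − 8·h(i) = (-2·7^(i+1) + 2·8^(i+1)) − 8·(-2·7^i + 2·8^i) = (-2)·7^i·(7 − 8) = (2)·7^i. Since 2 | h(i) by the inductive hypothesis, 2 | 8·h(i); and 2 | 2 since 2 = 2·1. Therefore 2 | h(i+1).
By induction, the statement is established for all N ≥ 1.
Therefore the largest such d is 2.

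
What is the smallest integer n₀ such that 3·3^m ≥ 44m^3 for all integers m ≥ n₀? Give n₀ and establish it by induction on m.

At m = 8: 19683 < 22528, so the inequality fails and n₀ ≥ 9. We prove 3·3^m ≥ 44m^3 for all m ≥ 9.
Base step (m = 9): 3·3^m = 59049 and 44m^3 = 32076, so 59049 ≥ 32076.
Inductive step: assume the claim holds for m = p, so 3·3^p ≥ 44p^3.
Then 3·3^(p + 1) = 3·(3·3^p) ≥ 3·(44p^3).
Also, for p ≥ 9 we have 3·(44p^3) ≥ 44(p+1)^3, since 3 ≥ (1 + 1/p)^3 for all p ≥ 9.
Combining, 3·3^(p + 1) ≥ 44(p+1)^3.
By the principle of mathematical induction, the result holds for all m ≥ 9.
Hence the smallest such n₀ is 9.

n₀ = 9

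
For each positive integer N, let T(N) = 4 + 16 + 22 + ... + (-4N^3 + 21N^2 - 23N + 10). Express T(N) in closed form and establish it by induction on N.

T(N) = -N(N^3 - 5N^2 + 2N - 2)

We claim T(N) = -N(N^3 - 5N^2 + 2N - 2) for all N ≥ 1.
Base step (N = 1): T(1) = 4, and the closed form gives 4. They agree.
For the inductive step, assume it holds for an arbitrary k ≥ 1, so T(k) = k(-k^3 + 5k^2 - 2k + 2).
Then T(k+1) = T(k) + (-4k^3 + 9k^2 + 7k + 4) = (k(-k^3 + 5k^2 - 2k + 2)) + (-4k^3 + 9k^2 + 7k + 4).
Simplifying, T(k+1) = -(k + 1)(k^3 - 2k^2 - 5k - 4) = -(k+1)((k+1)^3 - 5(k+1)^2 + 2(k+1) - 2),
which is the closed form with N = k+1.
Hence, by induction on N, the claim holds for every N ≥ 1.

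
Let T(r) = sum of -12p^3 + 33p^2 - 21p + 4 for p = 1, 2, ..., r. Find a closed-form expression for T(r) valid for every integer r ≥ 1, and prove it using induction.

T(r) = -r(3r^3 - 5r^2 - 3r + 1)

We claim T(r) = -r(3r^3 - 5r^2 - 3r + 1) for all r ≥ 1.
Base case (r = 1): T(1) = 4, and the closed form gives 4. They agree.
Suppose the result is true for r = p, so T(p) = p(-3p^3 + 5p^2 + 3p - 1).
Then T(p+1) = T(p) + (-12p^3 - 3p^2 + 9p + 4) = (p(-3p^3 + 5p^2 + 3p - 1)) + (-12p^3 - 3p^2 + 9p + 4).
Simplifying, T(p+1) = -(p + 1)(3p^3 + 4p^2 - 4p - 4) = -(p+1)(3(p+1)^3 - 5(p+1)^2 - 3(p+1) + 1),
which is the closed form with r = p+1.
By the principle of mathematical induction, the result holds for all r ≥ 1.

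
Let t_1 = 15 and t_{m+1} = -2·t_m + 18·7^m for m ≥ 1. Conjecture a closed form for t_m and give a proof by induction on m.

t_m = (-2)^(m - 1) + 2·7^m

Computing the first terms: t_1 = 15, t_2 = 96, t_3 = 690. This suggests t_m = (-2)^(m - 1) + 2·7^m.
Base step (m = 1): the formula gives 15 = 15 = t_1.
Suppose the result is true for m = r, so t_r = (-2)^(r - 1) + 2·7^r.
Then t_{r+1} = -2·t_r + 18·7^r = -2·((-2)^(r - 1) + 2·7^r) + 18·7^r = (-2)^r + 2·7^(r + 1) = (-2)^((r+1) - 1) + 2·7^(r+1),
which is the claimed formula at m = r+1.
By induction, the statement is established for all m ≥ 1.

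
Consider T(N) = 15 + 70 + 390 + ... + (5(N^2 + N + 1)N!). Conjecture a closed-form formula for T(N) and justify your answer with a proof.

We claim T(N) = (5N + 5)(N + 1)! - 5 for all N ≥ 1.
For the base case N = 1: T(1) = 15, and the closed form gives 15. They agree.
Inductive step: suppose the statement holds for some m ≥ 1, so T(m) = (5m + 5)(m + 1)! - 5.
Then T(m+1) = T(m) + (5(m^2 + 3m + 3)(m + 1)!) = ((5m + 5)(m + 1)! - 5) + (5(m^2 + 3m + 3)(m + 1)!).
Simplifying, T(m+1) = (5(m+1) + 5)((m+1) + 1)! - 5,
which is the closed form with N = m+1.
By induction, the statement is established for all N ≥ 1.

T(N) = (5N + 5)(N + 1)! - 5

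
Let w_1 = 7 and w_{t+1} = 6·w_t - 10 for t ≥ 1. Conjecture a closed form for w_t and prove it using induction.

Computing the first terms: w_1 = 7, w_2 = 32, w_3 = 182. This suggests w_t = 5·6^(t - 1) + 2.
Base case (t = 1): the formula gives 7 = 7 = w_1.
Suppose the result is true for t = i, so w_i = 5·6^(i - 1) + 2.
Then w_{i+1} = 6·w_i - 10 = 6·(5·6^(i - 1) + 2) - 10 = 5·6^i + 2 = 5·6^((i+1) - 1) + 2,
which is the claimed formula at t = i+1.
This completes the induction.

w_t = 5·6^(t - 1) + 2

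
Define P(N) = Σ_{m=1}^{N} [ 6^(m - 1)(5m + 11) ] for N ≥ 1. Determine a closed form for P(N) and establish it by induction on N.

P(N) = 6^N(N + 2) - 2

We claim P(N) = 6^N(N + 2) - 2 for all N ≥ 1.
Base step (N = 1): P(1) = 16, and the closed form gives 16. They agree.
For the inductive step, assume it holds for an arbitrary m ≥ 1, so P(m) = 6^m(m + 2) - 2.
Then P(m+1) = P(m) + (6^m(5m + 16)) = (6^m(m + 2) - 2) + (6^m(5m + 16)).
Simplifying, P(m+1) = 6·6^m·m + 18·6^m - 2 = 6^(m+1)((m+1) + 2) - 2,
which is the closed form with N = m+1.
This completes the induction.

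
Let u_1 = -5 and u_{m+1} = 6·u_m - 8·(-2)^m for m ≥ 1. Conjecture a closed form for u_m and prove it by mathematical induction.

u_m = (-2)^m - 3·6^(m - 1)

Computing the first terms: u_1 = -5, u_2 = -14, u_3 = -116. This suggests u_m = (-2)^m - 3·6^(m - 1).
Base step (m = 1): the formula gives -5 = -5 = u_1.
Inductive step: assume the claim holds for m = j, so u_j = (-2)^j - 3·6^(j - 1).
Then u_{j+1} = 6·u_j - 8·(-2)^j = 6·((-2)^j - 3·6^(j - 1)) - 8·(-2)^j = (-2)^(j + 1) - 3·6^j = (-2)^(j+1) - 3·6^((j+1) - 1),
which is the claimed formula at m = j+1.
This completes the induction.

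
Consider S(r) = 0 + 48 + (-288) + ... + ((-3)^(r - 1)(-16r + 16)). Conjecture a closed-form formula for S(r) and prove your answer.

S(r) = (-3)^r(4r - 3) + 3

We claim S(r) = (-3)^r(4r - 3) + 3 for all r ≥ 1.
Base case (r = 1): S(1) = 0, and the closed form gives 0. They agree.
Suppose the result is true for r = j, so S(j) = (-3)^j(4j - 3) + 3.
Then S(j+1) = S(j) + (-16(-3)^j·j) = ((-3)^j(4j - 3) + 3) + (-16(-3)^j·j).
Simplifying, S(j+1) = -12(-3)^j·j - 3(-3)^j + 3 = (-3)^(j+1)(4(j+1) - 3) + 3,
which is the closed form with r = j+1.
Hence, by induction on r, the claim holds for every r ≥ 1.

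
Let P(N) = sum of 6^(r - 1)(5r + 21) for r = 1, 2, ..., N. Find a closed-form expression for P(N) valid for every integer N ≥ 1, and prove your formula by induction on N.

P(N) = 6^N(N + 4) - 4

We claim P(N) = 6^N(N + 4) - 4 for all N ≥ 1.
When N = 1: P(1) = 26, and the closed form gives 26. They agree.
Inductive step: assume the claim holds for N = r, so P(r) = 6^r(r + 4) - 4.
Then P(r+1) = P(r) + (6^r(5r + 26)) = (6^r(r + 4) - 4) + (6^r(5r + 26)).
Simplifying, P(r+1) = 6·6^r·r + 30·6^r - 4 = 6^(r+1)((r+1) + 4) - 4,
which is the closed form with N = r+1.
By induction, the statement is established for all N ≥ 1.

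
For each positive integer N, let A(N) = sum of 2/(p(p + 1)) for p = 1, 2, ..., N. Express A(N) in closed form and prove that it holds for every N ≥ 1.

A(N) = 2N/(N + 1)

We claim A(N) = 2N/(N + 1) for all N ≥ 1.
Base case (N = 1): A(1) = 1, and the closed form gives 1. They agree.
For the inductive step, assume it holds for an arbitrary p ≥ 1, so A(p) = 2p/(p + 1).
Then A(p+1) = A(p) + (2/((p + 1)(p + 2))) = (2p/(p + 1)) + (2/((p + 1)(p + 2))).
Simplifying, A(p+1) = 2(p + 1)/(p + 2) = 2(p+1)/((p+1) + 1),
which is the closed form with N = p+1.
Hence, by induction on N, the claim holds for every N ≥ 1.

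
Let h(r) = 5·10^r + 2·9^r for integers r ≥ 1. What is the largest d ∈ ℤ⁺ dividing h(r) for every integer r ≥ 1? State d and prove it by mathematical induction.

Computing the first values: h(1) = 68 and h(2) = 662; gcd(68, 662) = 2, so d ≤ 2.
We prove 2 | 5·10^r + 2·9^r for all r ≥ 1 by induction on r.
Base step (r = 1): h(1) = 68 = 2·(34), so 2 | h(1).
Inductive step: suppose the statement holds for some m ≥ 1, i.e. 2 | h(m). Then
h(m+1) − 10·h(m) = (5·10^(m+1) + 2·9^(m+1)) − 10·(5·10^m + 2·9^m) = (2)·9^m·(9 − 10) = (-2)·9^m. Since 2 | h(m) by the inductive hypothesis, 2 | 10·h(m); and 2 | -2 since -2 = 2·-1. Therefore 2 | h(m+1).
Hence, by induction on r, the claim holds for every r ≥ 1.
Therefore the largest such d is 2.

d = 2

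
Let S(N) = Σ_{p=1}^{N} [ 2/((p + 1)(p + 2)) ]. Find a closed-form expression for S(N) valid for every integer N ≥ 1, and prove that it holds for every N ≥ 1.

S(N) = N/(N + 2)

We claim S(N) = N/(N + 2) for all N ≥ 1.
When N = 1: S(1) = 1/3, and the closed form gives 1/3. They agree.
Suppose the result is true for N = p, so S(p) = p/(p + 2).
Then S(p+1) = S(p) + (2/((p + 2)(p + 3))) = (p/(p + 2)) + (2/((p + 2)(p + 3))).
Simplifying, S(p+1) = (p + 1)/(p + 3) = (p+1)/((p+1) + 2),
which is the closed form with N = p+1.
Hence, by induction on N, the claim holds for every N ≥ 1.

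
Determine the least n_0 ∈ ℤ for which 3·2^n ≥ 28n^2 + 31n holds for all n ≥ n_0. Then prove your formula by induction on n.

n_0 = 11

At n = 10: 3072 < 3110, so the inequality fails and n_0 ≥ 11. We prove 3·2^n ≥ 28n^2 + 31n for all n ≥ 11.
For the base case n = 11: 3·2^n = 6144 and 28n^2 + 31n = 3729, so 6144 ≥ 3729.
Inductive step: suppose the statement holds for some k ≥ 11, so 3·2^k ≥ 28k^2 + 31k.
Then 3·2^(k + 1) = 2·(3·2^k) ≥ 2·(28k^2 + 31k).
Also, for k ≥ 11 we have 2·(28k^2 + 31k) ≥ 28(k+1)^2 + 31(k+1), since 2·(28k^2 + 31k) − (28(k+1)^2 + 31(k+1)) = 28k^2 - 25k - 59, which is nonnegative for all k ≥ 11.
Combining, 3·2^(k + 1) ≥ 28(k+1)^2 + 31(k+1).
Hence, by induction on n, the claim holds for every n ≥ 11.
Hence the smallest such n_0 is 11.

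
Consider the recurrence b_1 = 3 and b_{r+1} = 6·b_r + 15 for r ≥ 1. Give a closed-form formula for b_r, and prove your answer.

b_r = 6^r - 3

Computing the first terms: b_1 = 3, b_2 = 33, b_3 = 213. This suggests b_r = 6^r - 3.
Base case (r = 1): the formula gives 3 = 3 = b_1.
Inductive step: assume the claim holds for r = j, so b_j = 6^j - 3.
Then b_{j+1} = 6·b_j + 15 = 6·(6^j - 3) + 15 = 6^(j + 1) - 3,
which is the claimed formula at r = j+1.
By induction, the statement is established for all r ≥ 1.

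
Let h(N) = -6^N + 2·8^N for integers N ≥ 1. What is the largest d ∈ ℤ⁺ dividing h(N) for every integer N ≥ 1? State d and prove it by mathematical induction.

Computing the first values: h(1) = 10 and h(2) = 92; gcd(10, 92) = 2, so d ≤ 2.
We prove 2 | -6^N + 2·8^N for all N ≥ 1 by induction on N.
Base case (N = 1): h(1) = 10 = 2·(5), so 2 | h(1).
Suppose the result is true for N = p, i.e. 2 | h(p). Then
h(p+1) − 8·h(p) = (-6^(p+1) + 2·8^(p+1)) − 8·(-6^p + 2·8^p) = (-1)·6^p·(6 − 8) = (2)·6^p. Since 2 | h(p) by the inductive hypothesis, 2 | 8·h(p); and 2 | 2 since 2 = 2·1. Therefore 2 | h(p+1).
This completes the induction.
Therefore the largest such d is 2.

d = 2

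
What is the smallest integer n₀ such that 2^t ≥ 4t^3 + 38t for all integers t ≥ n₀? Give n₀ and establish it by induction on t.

n₀ = 14

At t = 13: 8192 < 9282, so the inequality fails and n₀ ≥ 14. We prove 2^t ≥ 4t^3 + 38t for all t ≥ 14.
Base case (t = 14): 2^t = 16384 and 4t^3 + 38t = 11508, so 16384 ≥ 11508.
Inductive step: suppose the statement holds for some p ≥ 14, so 2^p ≥ 4p^3 + 38p.
Then 2^(p + 1) = 2·(2^p) ≥ 2·(4p^3 + 38p).
Also, for p ≥ 14 we have 2·(4p^3 + 38p) ≥ 4(p+1)^3 + 38(p+1), since 2·(4p^3 + 38p) − (4(p+1)^3 + 38(p+1)) = 4p^3 - 12p^2 + 26p - 42, which is nonnegative for all p ≥ 14.
Combining, 2^(p + 1) ≥ 4(p+1)^3 + 38(p+1).
This completes the induction.
Hence the smallest such n₀ is 14.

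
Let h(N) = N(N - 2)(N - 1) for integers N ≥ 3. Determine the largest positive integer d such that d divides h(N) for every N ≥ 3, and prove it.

Computing the first values: h(3) = 6 and h(4) = 24; gcd(6, 24) = 6, so d ≤ 6.
We prove 6 | N(N - 2)(N - 1) for all N ≥ 3 by induction on N.
Base step (N = 3): h(3) = 6 = 6·(1), so 6 | h(3).
Inductive step: suppose the statement holds for some k ≥ 3, i.e. 6 | h(k). Then
h(k+1) − h(k) = (k-1)·k·(k+1) − (k-2)·(k-1)·k = (k-1)·k·[(k+1) − (k-2)] = 3·(k-1)·k. The product of 2 consecutive integers is divisible by (2)! = 2, so h(k+1) − h(k) is divisible by 3·2 = 6. By the inductive hypothesis 6 | h(k), hence 6 | h(k+1).
By the principle of mathematical induction, the result holds for all N ≥ 3.
Therefore the largest such d is 6.

d = 6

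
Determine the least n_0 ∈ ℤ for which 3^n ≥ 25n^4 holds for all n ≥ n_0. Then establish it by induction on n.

At n = 11: 177147 < 366025, so the inequality fails and n_0 ≥ 12. We prove 3^n ≥ 25n^4 for all n ≥ 12.
For the base case n = 12: 3^n = 531441 and 25n^4 = 518400, so 531441 ≥ 518400.
Inductive step: assume the claim holds for n = j, so 3^j ≥ 25j^4.
Then 3^(j + 1) = 3·(3^j) ≥ 3·(25j^4).
Also, for j ≥ 12 we have 3·(25j^4) ≥ 25(j+1)^4, since 3 ≥ (1 + 1/j)^4 for all j ≥ 12.
Combining, 3^(j + 1) ≥ 25(j+1)^4.
Hence, by induction on n, the claim holds for every n ≥ 12.
Hence the smallest such n_0 is 12.

n_0 = 12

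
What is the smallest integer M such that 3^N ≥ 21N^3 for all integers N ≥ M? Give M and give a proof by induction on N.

M = 9

At N = 8: 6561 < 10752, so the inequality fails and M ≥ 9. We prove 3^N ≥ 21N^3 for all N ≥ 9.
For the base case N = 9: 3^N = 19683 and 21N^3 = 15309, so 19683 ≥ 15309.
Inductive step: suppose the statement holds for some i ≥ 9, so 3^i ≥ 21i^3.
Then 3^(i + 1) = 3·(3^i) ≥ 3·(21i^3).
Also, for i ≥ 9 we have 3·(21i^3) ≥ 21(i+1)^3, since 3 ≥ (1 + 1/i)^3 for all i ≥ 9.
Combining, 3^(i + 1) ≥ 21(i+1)^3.
This completes the induction.
Hence the smallest such M is 9.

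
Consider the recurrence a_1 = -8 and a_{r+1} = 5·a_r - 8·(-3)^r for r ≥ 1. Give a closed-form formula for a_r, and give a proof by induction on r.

Computing the first terms: a_1 = -8, a_2 = -16, a_3 = -152. This suggests a_r = (-3)^r - 5^r.
Base step (r = 1): the formula gives -8 = -8 = a_1.
Inductive step: assume the claim holds for r = i, so a_i = (-3)^i - 5^i.
Then a_{i+1} = 5·a_i - 8·(-3)^i = 5·((-3)^i - 5^i) - 8·(-3)^i = (-3)^(i + 1) - 5^(i + 1),
which is the claimed formula at r = i+1.
This completes the induction.

a_r = (-3)^r - 5^r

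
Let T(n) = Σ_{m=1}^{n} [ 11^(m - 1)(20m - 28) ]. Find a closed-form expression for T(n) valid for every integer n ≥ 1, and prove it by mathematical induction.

We claim T(n) = 11^n(2n - 3) + 3 for all n ≥ 1.
Base case (n = 1): T(1) = -8, and the closed form gives -8. They agree.
Inductive step: suppose the statement holds for some m ≥ 1, so T(m) = 11^m(2m - 3) + 3.
Then T(m+1) = T(m) + (11^m(20m - 8)) = (11^m(2m - 3) + 3) + (11^m(20m - 8)).
Simplifying, T(m+1) = 22·11^m·m - 11·11^m + 3 = 11^(m+1)(2(m+1) - 3) + 3,
which is the closed form with n = m+1.
By induction, the statement is established for all n ≥ 1.

T(n) = 11^n(2n - 3) + 3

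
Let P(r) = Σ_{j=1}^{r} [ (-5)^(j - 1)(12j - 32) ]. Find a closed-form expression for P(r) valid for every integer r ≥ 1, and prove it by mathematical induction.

P(r) = (-5)^r(-2r + 5) - 5

We claim P(r) = (-5)^r(-2r + 5) - 5 for all r ≥ 1.
Base step (r = 1): P(1) = -20, and the closed form gives -20. They agree.
For the inductive step, assume it holds for an arbitrary j ≥ 1, so P(j) = (-5)^j(-2j + 5) - 5.
Then P(j+1) = P(j) + ((-5)^j(12j - 20)) = ((-5)^j(-2j + 5) - 5) + ((-5)^j(12j - 20)).
Simplifying, P(j+1) = 10(-5)^j·j - 15(-5)^j - 5 = (-5)^(j+1)(-2(j+1) + 5) - 5,
which is the closed form with r = j+1.
Hence, by induction on r, the claim holds for every r ≥ 1.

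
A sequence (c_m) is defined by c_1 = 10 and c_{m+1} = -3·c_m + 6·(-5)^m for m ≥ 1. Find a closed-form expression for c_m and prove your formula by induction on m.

c_m = -5(-3)^(m - 1) - 3(-5)^m

Computing the first terms: c_1 = 10, c_2 = -60, c_3 = 330. This suggests c_m = -5(-3)^(m - 1) - 3(-5)^m.
When m = 1: the formula gives 10 = 10 = c_1.
Inductive step: suppose the statement holds for some j ≥ 1, so c_j = -5(-3)^(j - 1) - 3(-5)^j.
Then c_{j+1} = -3·c_j + 6·(-5)^j = -3·(-5(-3)^(j - 1) - 3(-5)^j) + 6·(-5)^j = -5(-3)^j - 3(-5)^(j + 1) = -5(-3)^((j+1) - 1) - 3(-5)^(j+1),
which is the claimed formula at m = j+1.
Hence, by induction on m, the claim holds for every m ≥ 1.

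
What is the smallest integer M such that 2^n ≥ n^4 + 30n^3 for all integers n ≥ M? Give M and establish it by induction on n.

At n = 18: 262144 < 279936, so the inequality fails and M ≥ 19. We prove 2^n ≥ n^4 + 30n^3 for all n ≥ 19.
When n = 19: 2^n = 524288 and n^4 + 30n^3 = 336091, so 524288 ≥ 336091.
Suppose the result is true for n = r, so 2^r ≥ r^4 + 30r^3.
Then 2^(r + 1) = 2·(2^r) ≥ 2·(r^4 + 30r^3).
Also, for r ≥ 19 we have 2·(r^4 + 30r^3) ≥ (r+1)^4 + 30(r+1)^3, since 2·(r^4 + 30r^3) − ((r+1)^4 + 30(r+1)^3) = r^4 + 26r^3 - 96r^2 - 94r - 31, which is nonnegative for all r ≥ 19.
Combining, 2^(r + 1) ≥ (r+1)^4 + 30(r+1)^3.
This completes the induction.
Hence the smallest such M is 19.

M = 19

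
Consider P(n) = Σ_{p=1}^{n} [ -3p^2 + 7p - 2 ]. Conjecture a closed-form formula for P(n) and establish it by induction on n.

P(n) = -n(n^2 - 2n - 1)

We claim P(n) = -n(n^2 - 2n - 1) for all n ≥ 1.
When n = 1: P(1) = 2, and the closed form gives 2. They agree.
For the inductive step, assume it holds for an arbitrary p ≥ 1, so P(p) = p(-p^2 + 2p + 1).
Then P(p+1) = P(p) + (-3p^2 + p + 2) = (p(-p^2 + 2p + 1)) + (-3p^2 + p + 2).
Simplifying, P(p+1) = -(p + 1)(p^2 - 2) = -(p+1)((p+1)^2 - 2(p+1) - 1),
which is the closed form with n = p+1.
Hence, by induction on n, the claim holds for every n ≥ 1.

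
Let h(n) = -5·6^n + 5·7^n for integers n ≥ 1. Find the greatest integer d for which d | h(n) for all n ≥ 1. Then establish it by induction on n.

Computing the first values: h(1) = 5 and h(2) = 65; gcd(5, 65) = 5, so d ≤ 5.
We prove 5 | -5·6^n + 5·7^n for all n ≥ 1 by induction on n.
Base step (n = 1): h(1) = 5 = 5·(1), so 5 | h(1).
Suppose the result is true for n = j, i.e. 5 | h(j). Then
h(j+1) − 7·h(j) = (-5·6^(j+1) + 5·7^(j+1)) − 7·(-5·6^j + 5·7^j) = (-5)·6^j·(6 − 7) = (5)·6^j. Since 5 | h(j) by the inductive hypothesis, 5 | 7·h(j); and 5 | 5 since 5 = 5·1. Therefore 5 | h(j+1).
By the principle of mathematical induction, the result holds for all n ≥ 1.
Therefore the largest such d is 5.

d = 5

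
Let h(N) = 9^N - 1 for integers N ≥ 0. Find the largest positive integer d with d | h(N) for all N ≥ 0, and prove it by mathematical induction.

d = 8

Computing the first values: h(0) = 0 and h(1) = 8; gcd(0, 8) = 8, so d ≤ 8.
We prove 8 | 9^N - 1 for all N ≥ 0 by induction on N.
For the base case N = 0: h(0) = 0 = 8·(0), so 8 | h(0).
Inductive step: assume the claim holds for N = k, i.e. 8 | h(k). Then
h(k+1) = 9^(k+1) - 1 = 9·(9^k - 1) + 8 = 9·h(k) + 8. The first term is divisible by 8 by the inductive hypothesis, and 8 is divisible by 8. Hence 8 | h(k+1).
By the principle of mathematical induction, the result holds for all N ≥ 0.
Therefore the largest such d is 8.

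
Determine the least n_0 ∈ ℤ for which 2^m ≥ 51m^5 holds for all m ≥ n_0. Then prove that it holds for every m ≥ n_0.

n_0 = 31

At m = 30: 1073741824 < 1239300000, so the inequality fails and n_0 ≥ 31. We prove 2^m ≥ 51m^5 for all m ≥ 31.
For the base case m = 31: 2^m = 2147483648 and 51m^5 = 1460086701, so 2147483648 ≥ 1460086701.
For the inductive step, assume it holds for an arbitrary j ≥ 31, so 2^j ≥ 51j^5.
Then 2^(j + 1) = 2·(2^j) ≥ 2·(51j^5).
Also, for j ≥ 31 we have 2·(51j^5) ≥ 51(j+1)^5, since 2 ≥ (1 + 1/j)^5 for all j ≥ 31.
Combining, 2^(j + 1) ≥ 51(j+1)^5.
This completes the induction.
Hence the smallest such n_0 is 31.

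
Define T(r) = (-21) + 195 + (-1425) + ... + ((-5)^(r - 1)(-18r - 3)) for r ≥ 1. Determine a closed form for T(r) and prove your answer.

We claim T(r) = (-5)^r(3r + 1) - 1 for all r ≥ 1.
Base step (r = 1): T(1) = -21, and the closed form gives -21. They agree.
Inductive step: suppose the statement holds for some p ≥ 1, so T(p) = (-5)^p(3p + 1) - 1.
Then T(p+1) = T(p) + ((-5)^p(-18p - 21)) = ((-5)^p(3p + 1) - 1) + ((-5)^p(-18p - 21)).
Simplifying, T(p+1) = -15(-5)^p·p - 20(-5)^p - 1 = (-5)^(p+1)(3(p+1) + 1) - 1,
which is the closed form with r = p+1.
By induction, the statement is established for all r ≥ 1.

T(r) = (-5)^r(3r + 1) - 1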